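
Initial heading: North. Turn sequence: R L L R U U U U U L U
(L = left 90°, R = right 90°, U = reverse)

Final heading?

Start: North
  R (right (90° clockwise)) -> East
  L (left (90° counter-clockwise)) -> North
  L (left (90° counter-clockwise)) -> West
  R (right (90° clockwise)) -> North
  U (U-turn (180°)) -> South
  U (U-turn (180°)) -> North
  U (U-turn (180°)) -> South
  U (U-turn (180°)) -> North
  U (U-turn (180°)) -> South
  L (left (90° counter-clockwise)) -> East
  U (U-turn (180°)) -> West
Final: West

Answer: Final heading: West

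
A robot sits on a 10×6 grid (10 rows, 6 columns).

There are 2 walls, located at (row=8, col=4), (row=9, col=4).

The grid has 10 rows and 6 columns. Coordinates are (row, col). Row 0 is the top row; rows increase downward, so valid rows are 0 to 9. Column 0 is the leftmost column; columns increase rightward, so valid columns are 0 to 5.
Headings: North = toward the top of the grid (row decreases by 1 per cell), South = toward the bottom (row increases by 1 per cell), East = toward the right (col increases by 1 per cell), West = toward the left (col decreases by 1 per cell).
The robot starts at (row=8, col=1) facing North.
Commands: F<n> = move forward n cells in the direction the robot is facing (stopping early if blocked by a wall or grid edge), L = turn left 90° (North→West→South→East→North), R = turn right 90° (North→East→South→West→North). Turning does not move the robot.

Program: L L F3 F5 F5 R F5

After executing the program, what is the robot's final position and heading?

Start: (row=8, col=1), facing North
  L: turn left, now facing West
  L: turn left, now facing South
  F3: move forward 1/3 (blocked), now at (row=9, col=1)
  F5: move forward 0/5 (blocked), now at (row=9, col=1)
  F5: move forward 0/5 (blocked), now at (row=9, col=1)
  R: turn right, now facing West
  F5: move forward 1/5 (blocked), now at (row=9, col=0)
Final: (row=9, col=0), facing West

Answer: Final position: (row=9, col=0), facing West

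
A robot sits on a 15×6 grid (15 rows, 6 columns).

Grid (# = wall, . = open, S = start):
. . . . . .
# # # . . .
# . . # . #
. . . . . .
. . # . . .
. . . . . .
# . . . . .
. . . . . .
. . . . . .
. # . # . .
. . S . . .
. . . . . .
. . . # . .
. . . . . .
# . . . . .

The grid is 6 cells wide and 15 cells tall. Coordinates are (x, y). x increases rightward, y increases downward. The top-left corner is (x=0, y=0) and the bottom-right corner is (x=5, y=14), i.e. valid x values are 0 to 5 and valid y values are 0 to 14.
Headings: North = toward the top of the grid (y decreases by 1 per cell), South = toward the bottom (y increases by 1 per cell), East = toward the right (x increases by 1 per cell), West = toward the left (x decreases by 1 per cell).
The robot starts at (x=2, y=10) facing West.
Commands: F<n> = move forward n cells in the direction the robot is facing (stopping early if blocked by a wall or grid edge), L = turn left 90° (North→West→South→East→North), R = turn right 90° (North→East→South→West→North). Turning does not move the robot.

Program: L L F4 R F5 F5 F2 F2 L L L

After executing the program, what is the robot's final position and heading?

Answer: Final position: (x=5, y=14), facing West

Derivation:
Start: (x=2, y=10), facing West
  L: turn left, now facing South
  L: turn left, now facing East
  F4: move forward 3/4 (blocked), now at (x=5, y=10)
  R: turn right, now facing South
  F5: move forward 4/5 (blocked), now at (x=5, y=14)
  F5: move forward 0/5 (blocked), now at (x=5, y=14)
  F2: move forward 0/2 (blocked), now at (x=5, y=14)
  F2: move forward 0/2 (blocked), now at (x=5, y=14)
  L: turn left, now facing East
  L: turn left, now facing North
  L: turn left, now facing West
Final: (x=5, y=14), facing West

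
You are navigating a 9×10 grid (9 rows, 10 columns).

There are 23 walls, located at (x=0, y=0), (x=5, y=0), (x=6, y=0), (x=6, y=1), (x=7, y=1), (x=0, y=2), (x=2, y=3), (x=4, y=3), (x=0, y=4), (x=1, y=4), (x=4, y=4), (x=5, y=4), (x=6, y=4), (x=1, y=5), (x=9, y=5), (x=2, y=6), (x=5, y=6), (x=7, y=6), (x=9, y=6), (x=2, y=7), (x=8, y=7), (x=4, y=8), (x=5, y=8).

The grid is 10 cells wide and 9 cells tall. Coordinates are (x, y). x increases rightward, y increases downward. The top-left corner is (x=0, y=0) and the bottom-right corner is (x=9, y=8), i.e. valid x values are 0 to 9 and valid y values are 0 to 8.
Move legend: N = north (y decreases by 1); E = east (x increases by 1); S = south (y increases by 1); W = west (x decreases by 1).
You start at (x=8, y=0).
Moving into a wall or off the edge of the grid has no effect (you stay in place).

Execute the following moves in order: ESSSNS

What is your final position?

Start: (x=8, y=0)
  E (east): (x=8, y=0) -> (x=9, y=0)
  S (south): (x=9, y=0) -> (x=9, y=1)
  S (south): (x=9, y=1) -> (x=9, y=2)
  S (south): (x=9, y=2) -> (x=9, y=3)
  N (north): (x=9, y=3) -> (x=9, y=2)
  S (south): (x=9, y=2) -> (x=9, y=3)
Final: (x=9, y=3)

Answer: Final position: (x=9, y=3)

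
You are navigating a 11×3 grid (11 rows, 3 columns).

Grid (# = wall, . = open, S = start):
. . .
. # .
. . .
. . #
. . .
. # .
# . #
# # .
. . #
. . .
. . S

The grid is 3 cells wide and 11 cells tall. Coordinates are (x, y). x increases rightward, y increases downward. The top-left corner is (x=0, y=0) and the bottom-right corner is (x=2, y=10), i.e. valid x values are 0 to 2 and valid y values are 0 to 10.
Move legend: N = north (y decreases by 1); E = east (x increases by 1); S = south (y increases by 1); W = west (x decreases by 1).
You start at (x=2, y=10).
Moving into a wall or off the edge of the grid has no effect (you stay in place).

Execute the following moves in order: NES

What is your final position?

Start: (x=2, y=10)
  N (north): (x=2, y=10) -> (x=2, y=9)
  E (east): blocked, stay at (x=2, y=9)
  S (south): (x=2, y=9) -> (x=2, y=10)
Final: (x=2, y=10)

Answer: Final position: (x=2, y=10)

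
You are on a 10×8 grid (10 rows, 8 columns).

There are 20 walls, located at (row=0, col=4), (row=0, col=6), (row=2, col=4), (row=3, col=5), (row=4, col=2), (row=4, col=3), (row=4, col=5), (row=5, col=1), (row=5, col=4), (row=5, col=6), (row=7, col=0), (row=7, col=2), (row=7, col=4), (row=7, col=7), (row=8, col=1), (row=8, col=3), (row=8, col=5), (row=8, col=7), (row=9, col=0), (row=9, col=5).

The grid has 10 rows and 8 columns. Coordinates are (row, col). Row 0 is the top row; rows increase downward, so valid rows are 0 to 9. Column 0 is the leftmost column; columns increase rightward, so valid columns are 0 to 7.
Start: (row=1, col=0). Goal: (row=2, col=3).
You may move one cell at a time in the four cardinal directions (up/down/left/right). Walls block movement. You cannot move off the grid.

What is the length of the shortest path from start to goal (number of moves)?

Answer: Shortest path length: 4

Derivation:
BFS from (row=1, col=0) until reaching (row=2, col=3):
  Distance 0: (row=1, col=0)
  Distance 1: (row=0, col=0), (row=1, col=1), (row=2, col=0)
  Distance 2: (row=0, col=1), (row=1, col=2), (row=2, col=1), (row=3, col=0)
  Distance 3: (row=0, col=2), (row=1, col=3), (row=2, col=2), (row=3, col=1), (row=4, col=0)
  Distance 4: (row=0, col=3), (row=1, col=4), (row=2, col=3), (row=3, col=2), (row=4, col=1), (row=5, col=0)  <- goal reached here
One shortest path (4 moves): (row=1, col=0) -> (row=1, col=1) -> (row=1, col=2) -> (row=1, col=3) -> (row=2, col=3)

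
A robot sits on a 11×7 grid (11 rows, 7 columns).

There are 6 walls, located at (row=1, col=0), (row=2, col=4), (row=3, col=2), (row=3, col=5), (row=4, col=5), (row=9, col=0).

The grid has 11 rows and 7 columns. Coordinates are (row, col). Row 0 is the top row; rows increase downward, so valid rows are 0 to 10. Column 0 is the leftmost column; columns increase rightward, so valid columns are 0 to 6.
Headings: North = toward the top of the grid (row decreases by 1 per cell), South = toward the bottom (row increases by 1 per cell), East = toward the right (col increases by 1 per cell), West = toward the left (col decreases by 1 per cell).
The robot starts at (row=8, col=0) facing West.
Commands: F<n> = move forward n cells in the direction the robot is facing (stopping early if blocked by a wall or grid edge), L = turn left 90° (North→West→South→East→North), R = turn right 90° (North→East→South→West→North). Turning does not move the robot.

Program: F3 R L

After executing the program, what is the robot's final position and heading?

Answer: Final position: (row=8, col=0), facing West

Derivation:
Start: (row=8, col=0), facing West
  F3: move forward 0/3 (blocked), now at (row=8, col=0)
  R: turn right, now facing North
  L: turn left, now facing West
Final: (row=8, col=0), facing West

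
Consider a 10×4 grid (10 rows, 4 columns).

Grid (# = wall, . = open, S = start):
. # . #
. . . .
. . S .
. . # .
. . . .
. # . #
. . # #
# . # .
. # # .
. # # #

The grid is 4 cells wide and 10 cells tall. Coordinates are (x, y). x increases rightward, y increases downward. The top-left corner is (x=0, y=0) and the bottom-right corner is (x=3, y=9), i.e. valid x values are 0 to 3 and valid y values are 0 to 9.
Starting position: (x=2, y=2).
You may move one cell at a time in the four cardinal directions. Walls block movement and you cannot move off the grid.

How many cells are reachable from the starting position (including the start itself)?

Answer: Reachable cells: 22

Derivation:
BFS flood-fill from (x=2, y=2):
  Distance 0: (x=2, y=2)
  Distance 1: (x=2, y=1), (x=1, y=2), (x=3, y=2)
  Distance 2: (x=2, y=0), (x=1, y=1), (x=3, y=1), (x=0, y=2), (x=1, y=3), (x=3, y=3)
  Distance 3: (x=0, y=1), (x=0, y=3), (x=1, y=4), (x=3, y=4)
  Distance 4: (x=0, y=0), (x=0, y=4), (x=2, y=4)
  Distance 5: (x=0, y=5), (x=2, y=5)
  Distance 6: (x=0, y=6)
  Distance 7: (x=1, y=6)
  Distance 8: (x=1, y=7)
Total reachable: 22 (grid has 26 open cells total)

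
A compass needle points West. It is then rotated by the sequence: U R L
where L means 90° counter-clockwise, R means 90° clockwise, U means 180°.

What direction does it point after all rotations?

Start: West
  U (U-turn (180°)) -> East
  R (right (90° clockwise)) -> South
  L (left (90° counter-clockwise)) -> East
Final: East

Answer: Final heading: East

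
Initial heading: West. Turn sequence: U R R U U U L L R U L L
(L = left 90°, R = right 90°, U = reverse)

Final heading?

Answer: Final heading: North

Derivation:
Start: West
  U (U-turn (180°)) -> East
  R (right (90° clockwise)) -> South
  R (right (90° clockwise)) -> West
  U (U-turn (180°)) -> East
  U (U-turn (180°)) -> West
  U (U-turn (180°)) -> East
  L (left (90° counter-clockwise)) -> North
  L (left (90° counter-clockwise)) -> West
  R (right (90° clockwise)) -> North
  U (U-turn (180°)) -> South
  L (left (90° counter-clockwise)) -> East
  L (left (90° counter-clockwise)) -> North
Final: North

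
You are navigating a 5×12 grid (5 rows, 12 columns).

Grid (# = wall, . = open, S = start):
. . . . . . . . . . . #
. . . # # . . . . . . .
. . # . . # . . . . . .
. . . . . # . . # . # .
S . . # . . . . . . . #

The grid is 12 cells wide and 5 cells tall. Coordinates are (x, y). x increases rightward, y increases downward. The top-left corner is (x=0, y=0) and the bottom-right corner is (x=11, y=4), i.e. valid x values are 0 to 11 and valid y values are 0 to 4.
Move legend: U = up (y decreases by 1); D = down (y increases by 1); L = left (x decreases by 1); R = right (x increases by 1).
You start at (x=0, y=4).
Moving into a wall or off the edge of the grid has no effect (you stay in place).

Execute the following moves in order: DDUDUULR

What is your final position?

Answer: Final position: (x=1, y=2)

Derivation:
Start: (x=0, y=4)
  D (down): blocked, stay at (x=0, y=4)
  D (down): blocked, stay at (x=0, y=4)
  U (up): (x=0, y=4) -> (x=0, y=3)
  D (down): (x=0, y=3) -> (x=0, y=4)
  U (up): (x=0, y=4) -> (x=0, y=3)
  U (up): (x=0, y=3) -> (x=0, y=2)
  L (left): blocked, stay at (x=0, y=2)
  R (right): (x=0, y=2) -> (x=1, y=2)
Final: (x=1, y=2)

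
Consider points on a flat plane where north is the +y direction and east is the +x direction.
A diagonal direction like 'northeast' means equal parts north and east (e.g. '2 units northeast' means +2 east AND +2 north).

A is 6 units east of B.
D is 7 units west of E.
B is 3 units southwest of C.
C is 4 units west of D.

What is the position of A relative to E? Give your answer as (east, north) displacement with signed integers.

Answer: A is at (east=-8, north=-3) relative to E.

Derivation:
Place E at the origin (east=0, north=0).
  D is 7 units west of E: delta (east=-7, north=+0); D at (east=-7, north=0).
  C is 4 units west of D: delta (east=-4, north=+0); C at (east=-11, north=0).
  B is 3 units southwest of C: delta (east=-3, north=-3); B at (east=-14, north=-3).
  A is 6 units east of B: delta (east=+6, north=+0); A at (east=-8, north=-3).
Therefore A relative to E: (east=-8, north=-3).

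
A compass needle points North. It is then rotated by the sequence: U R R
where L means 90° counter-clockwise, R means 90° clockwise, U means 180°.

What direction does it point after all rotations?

Start: North
  U (U-turn (180°)) -> South
  R (right (90° clockwise)) -> West
  R (right (90° clockwise)) -> North
Final: North

Answer: Final heading: North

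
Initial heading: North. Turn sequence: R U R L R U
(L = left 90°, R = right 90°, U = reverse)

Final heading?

Start: North
  R (right (90° clockwise)) -> East
  U (U-turn (180°)) -> West
  R (right (90° clockwise)) -> North
  L (left (90° counter-clockwise)) -> West
  R (right (90° clockwise)) -> North
  U (U-turn (180°)) -> South
Final: South

Answer: Final heading: South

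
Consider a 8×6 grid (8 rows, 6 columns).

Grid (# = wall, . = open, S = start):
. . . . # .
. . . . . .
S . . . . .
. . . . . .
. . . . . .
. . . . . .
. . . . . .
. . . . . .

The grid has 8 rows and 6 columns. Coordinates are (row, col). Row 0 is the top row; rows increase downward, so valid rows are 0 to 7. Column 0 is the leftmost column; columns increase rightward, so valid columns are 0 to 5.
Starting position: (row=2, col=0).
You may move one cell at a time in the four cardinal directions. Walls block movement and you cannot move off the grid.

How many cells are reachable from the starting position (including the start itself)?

BFS flood-fill from (row=2, col=0):
  Distance 0: (row=2, col=0)
  Distance 1: (row=1, col=0), (row=2, col=1), (row=3, col=0)
  Distance 2: (row=0, col=0), (row=1, col=1), (row=2, col=2), (row=3, col=1), (row=4, col=0)
  Distance 3: (row=0, col=1), (row=1, col=2), (row=2, col=3), (row=3, col=2), (row=4, col=1), (row=5, col=0)
  Distance 4: (row=0, col=2), (row=1, col=3), (row=2, col=4), (row=3, col=3), (row=4, col=2), (row=5, col=1), (row=6, col=0)
  Distance 5: (row=0, col=3), (row=1, col=4), (row=2, col=5), (row=3, col=4), (row=4, col=3), (row=5, col=2), (row=6, col=1), (row=7, col=0)
  Distance 6: (row=1, col=5), (row=3, col=5), (row=4, col=4), (row=5, col=3), (row=6, col=2), (row=7, col=1)
  Distance 7: (row=0, col=5), (row=4, col=5), (row=5, col=4), (row=6, col=3), (row=7, col=2)
  Distance 8: (row=5, col=5), (row=6, col=4), (row=7, col=3)
  Distance 9: (row=6, col=5), (row=7, col=4)
  Distance 10: (row=7, col=5)
Total reachable: 47 (grid has 47 open cells total)

Answer: Reachable cells: 47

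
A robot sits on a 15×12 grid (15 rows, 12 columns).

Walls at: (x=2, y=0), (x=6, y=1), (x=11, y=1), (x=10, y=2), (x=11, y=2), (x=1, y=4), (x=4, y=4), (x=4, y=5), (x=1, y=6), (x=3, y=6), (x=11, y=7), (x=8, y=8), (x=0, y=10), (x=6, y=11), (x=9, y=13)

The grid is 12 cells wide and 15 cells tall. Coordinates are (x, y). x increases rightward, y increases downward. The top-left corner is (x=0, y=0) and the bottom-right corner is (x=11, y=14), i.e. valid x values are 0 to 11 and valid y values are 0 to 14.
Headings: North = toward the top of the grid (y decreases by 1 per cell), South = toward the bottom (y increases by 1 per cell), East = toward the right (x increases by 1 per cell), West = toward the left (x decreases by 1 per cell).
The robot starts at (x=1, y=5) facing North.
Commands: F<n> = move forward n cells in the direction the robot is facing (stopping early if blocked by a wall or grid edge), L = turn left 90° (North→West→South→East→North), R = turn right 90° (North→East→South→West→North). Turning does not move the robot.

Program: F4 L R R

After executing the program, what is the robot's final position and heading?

Start: (x=1, y=5), facing North
  F4: move forward 0/4 (blocked), now at (x=1, y=5)
  L: turn left, now facing West
  R: turn right, now facing North
  R: turn right, now facing East
Final: (x=1, y=5), facing East

Answer: Final position: (x=1, y=5), facing East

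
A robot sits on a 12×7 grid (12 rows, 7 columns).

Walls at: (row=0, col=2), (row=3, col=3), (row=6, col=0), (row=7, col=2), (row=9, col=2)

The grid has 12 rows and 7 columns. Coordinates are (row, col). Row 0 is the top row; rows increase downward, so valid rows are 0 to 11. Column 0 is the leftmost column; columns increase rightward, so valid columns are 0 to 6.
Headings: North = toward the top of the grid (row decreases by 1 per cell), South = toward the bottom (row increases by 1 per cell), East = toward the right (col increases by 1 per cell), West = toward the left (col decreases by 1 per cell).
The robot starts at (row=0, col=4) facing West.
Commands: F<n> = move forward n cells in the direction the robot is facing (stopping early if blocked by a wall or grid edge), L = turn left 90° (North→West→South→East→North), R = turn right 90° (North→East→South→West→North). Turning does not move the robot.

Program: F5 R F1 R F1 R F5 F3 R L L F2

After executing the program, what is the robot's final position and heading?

Start: (row=0, col=4), facing West
  F5: move forward 1/5 (blocked), now at (row=0, col=3)
  R: turn right, now facing North
  F1: move forward 0/1 (blocked), now at (row=0, col=3)
  R: turn right, now facing East
  F1: move forward 1, now at (row=0, col=4)
  R: turn right, now facing South
  F5: move forward 5, now at (row=5, col=4)
  F3: move forward 3, now at (row=8, col=4)
  R: turn right, now facing West
  L: turn left, now facing South
  L: turn left, now facing East
  F2: move forward 2, now at (row=8, col=6)
Final: (row=8, col=6), facing East

Answer: Final position: (row=8, col=6), facing East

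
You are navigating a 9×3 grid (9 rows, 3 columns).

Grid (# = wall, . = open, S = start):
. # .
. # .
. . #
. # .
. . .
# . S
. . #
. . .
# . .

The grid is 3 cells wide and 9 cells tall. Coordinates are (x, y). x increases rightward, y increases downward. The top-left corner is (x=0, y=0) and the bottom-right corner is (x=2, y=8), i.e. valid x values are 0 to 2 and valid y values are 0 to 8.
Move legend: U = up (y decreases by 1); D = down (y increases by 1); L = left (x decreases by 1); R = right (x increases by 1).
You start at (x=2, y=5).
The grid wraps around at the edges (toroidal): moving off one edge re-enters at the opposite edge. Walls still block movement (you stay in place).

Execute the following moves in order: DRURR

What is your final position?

Start: (x=2, y=5)
  D (down): blocked, stay at (x=2, y=5)
  R (right): blocked, stay at (x=2, y=5)
  U (up): (x=2, y=5) -> (x=2, y=4)
  R (right): (x=2, y=4) -> (x=0, y=4)
  R (right): (x=0, y=4) -> (x=1, y=4)
Final: (x=1, y=4)

Answer: Final position: (x=1, y=4)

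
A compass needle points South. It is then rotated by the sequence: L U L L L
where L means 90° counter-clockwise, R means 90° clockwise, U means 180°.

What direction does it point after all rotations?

Start: South
  L (left (90° counter-clockwise)) -> East
  U (U-turn (180°)) -> West
  L (left (90° counter-clockwise)) -> South
  L (left (90° counter-clockwise)) -> East
  L (left (90° counter-clockwise)) -> North
Final: North

Answer: Final heading: North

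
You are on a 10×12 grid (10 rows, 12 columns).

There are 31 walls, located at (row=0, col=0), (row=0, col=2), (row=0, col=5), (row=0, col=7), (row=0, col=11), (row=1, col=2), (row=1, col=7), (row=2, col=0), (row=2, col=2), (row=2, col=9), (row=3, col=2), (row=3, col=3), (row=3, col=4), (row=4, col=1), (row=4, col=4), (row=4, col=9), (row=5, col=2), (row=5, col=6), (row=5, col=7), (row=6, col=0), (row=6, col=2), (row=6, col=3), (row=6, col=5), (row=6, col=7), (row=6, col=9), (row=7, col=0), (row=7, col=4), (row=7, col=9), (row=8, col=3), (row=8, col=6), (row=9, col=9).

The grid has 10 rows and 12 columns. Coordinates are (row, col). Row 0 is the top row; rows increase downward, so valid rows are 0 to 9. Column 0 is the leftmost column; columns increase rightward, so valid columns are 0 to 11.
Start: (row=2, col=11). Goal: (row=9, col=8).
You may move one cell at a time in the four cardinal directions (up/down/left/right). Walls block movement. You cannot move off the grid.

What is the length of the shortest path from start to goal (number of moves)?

Answer: Shortest path length: 10

Derivation:
BFS from (row=2, col=11) until reaching (row=9, col=8):
  Distance 0: (row=2, col=11)
  Distance 1: (row=1, col=11), (row=2, col=10), (row=3, col=11)
  Distance 2: (row=1, col=10), (row=3, col=10), (row=4, col=11)
  Distance 3: (row=0, col=10), (row=1, col=9), (row=3, col=9), (row=4, col=10), (row=5, col=11)
  Distance 4: (row=0, col=9), (row=1, col=8), (row=3, col=8), (row=5, col=10), (row=6, col=11)
  Distance 5: (row=0, col=8), (row=2, col=8), (row=3, col=7), (row=4, col=8), (row=5, col=9), (row=6, col=10), (row=7, col=11)
  Distance 6: (row=2, col=7), (row=3, col=6), (row=4, col=7), (row=5, col=8), (row=7, col=10), (row=8, col=11)
  Distance 7: (row=2, col=6), (row=3, col=5), (row=4, col=6), (row=6, col=8), (row=8, col=10), (row=9, col=11)
  Distance 8: (row=1, col=6), (row=2, col=5), (row=4, col=5), (row=7, col=8), (row=8, col=9), (row=9, col=10)
  Distance 9: (row=0, col=6), (row=1, col=5), (row=2, col=4), (row=5, col=5), (row=7, col=7), (row=8, col=8)
  Distance 10: (row=1, col=4), (row=2, col=3), (row=5, col=4), (row=7, col=6), (row=8, col=7), (row=9, col=8)  <- goal reached here
One shortest path (10 moves): (row=2, col=11) -> (row=2, col=10) -> (row=3, col=10) -> (row=3, col=9) -> (row=3, col=8) -> (row=4, col=8) -> (row=5, col=8) -> (row=6, col=8) -> (row=7, col=8) -> (row=8, col=8) -> (row=9, col=8)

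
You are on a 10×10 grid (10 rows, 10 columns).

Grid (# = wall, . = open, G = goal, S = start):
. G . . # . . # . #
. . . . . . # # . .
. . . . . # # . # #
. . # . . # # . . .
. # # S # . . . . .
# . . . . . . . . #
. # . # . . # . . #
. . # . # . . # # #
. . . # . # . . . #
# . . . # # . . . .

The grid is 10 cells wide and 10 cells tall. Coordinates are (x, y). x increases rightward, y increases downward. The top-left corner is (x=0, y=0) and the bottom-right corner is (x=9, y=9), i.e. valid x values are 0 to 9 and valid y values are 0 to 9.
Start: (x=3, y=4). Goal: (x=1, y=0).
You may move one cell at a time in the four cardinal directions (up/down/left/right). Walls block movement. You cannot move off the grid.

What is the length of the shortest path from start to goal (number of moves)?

Answer: Shortest path length: 6

Derivation:
BFS from (x=3, y=4) until reaching (x=1, y=0):
  Distance 0: (x=3, y=4)
  Distance 1: (x=3, y=3), (x=3, y=5)
  Distance 2: (x=3, y=2), (x=4, y=3), (x=2, y=5), (x=4, y=5)
  Distance 3: (x=3, y=1), (x=2, y=2), (x=4, y=2), (x=1, y=5), (x=5, y=5), (x=2, y=6), (x=4, y=6)
  Distance 4: (x=3, y=0), (x=2, y=1), (x=4, y=1), (x=1, y=2), (x=5, y=4), (x=6, y=5), (x=5, y=6)
  Distance 5: (x=2, y=0), (x=1, y=1), (x=5, y=1), (x=0, y=2), (x=1, y=3), (x=6, y=4), (x=7, y=5), (x=5, y=7)
  Distance 6: (x=1, y=0), (x=5, y=0), (x=0, y=1), (x=0, y=3), (x=7, y=4), (x=8, y=5), (x=7, y=6), (x=6, y=7)  <- goal reached here
One shortest path (6 moves): (x=3, y=4) -> (x=3, y=3) -> (x=3, y=2) -> (x=2, y=2) -> (x=1, y=2) -> (x=1, y=1) -> (x=1, y=0)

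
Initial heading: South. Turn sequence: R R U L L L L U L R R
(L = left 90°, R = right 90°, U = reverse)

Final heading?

Start: South
  R (right (90° clockwise)) -> West
  R (right (90° clockwise)) -> North
  U (U-turn (180°)) -> South
  L (left (90° counter-clockwise)) -> East
  L (left (90° counter-clockwise)) -> North
  L (left (90° counter-clockwise)) -> West
  L (left (90° counter-clockwise)) -> South
  U (U-turn (180°)) -> North
  L (left (90° counter-clockwise)) -> West
  R (right (90° clockwise)) -> North
  R (right (90° clockwise)) -> East
Final: East

Answer: Final heading: East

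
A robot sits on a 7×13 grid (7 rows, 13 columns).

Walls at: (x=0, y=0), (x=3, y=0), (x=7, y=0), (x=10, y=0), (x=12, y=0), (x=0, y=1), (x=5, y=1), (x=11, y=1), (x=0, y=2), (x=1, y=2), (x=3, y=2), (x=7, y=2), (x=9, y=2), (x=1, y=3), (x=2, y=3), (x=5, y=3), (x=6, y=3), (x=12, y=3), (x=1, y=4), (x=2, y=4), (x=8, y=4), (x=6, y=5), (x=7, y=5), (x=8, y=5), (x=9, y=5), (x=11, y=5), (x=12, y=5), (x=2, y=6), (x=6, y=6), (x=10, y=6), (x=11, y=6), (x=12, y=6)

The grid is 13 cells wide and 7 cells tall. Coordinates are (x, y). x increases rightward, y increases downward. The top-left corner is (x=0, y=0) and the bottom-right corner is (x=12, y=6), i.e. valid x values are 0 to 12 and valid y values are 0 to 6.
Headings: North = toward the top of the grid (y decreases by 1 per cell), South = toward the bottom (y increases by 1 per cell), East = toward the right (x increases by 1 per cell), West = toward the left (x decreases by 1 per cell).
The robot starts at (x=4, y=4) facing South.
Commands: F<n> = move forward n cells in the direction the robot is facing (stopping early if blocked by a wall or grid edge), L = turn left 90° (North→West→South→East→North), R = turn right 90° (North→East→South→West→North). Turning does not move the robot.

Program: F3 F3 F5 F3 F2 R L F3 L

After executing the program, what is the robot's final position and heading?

Answer: Final position: (x=4, y=6), facing East

Derivation:
Start: (x=4, y=4), facing South
  F3: move forward 2/3 (blocked), now at (x=4, y=6)
  F3: move forward 0/3 (blocked), now at (x=4, y=6)
  F5: move forward 0/5 (blocked), now at (x=4, y=6)
  F3: move forward 0/3 (blocked), now at (x=4, y=6)
  F2: move forward 0/2 (blocked), now at (x=4, y=6)
  R: turn right, now facing West
  L: turn left, now facing South
  F3: move forward 0/3 (blocked), now at (x=4, y=6)
  L: turn left, now facing East
Final: (x=4, y=6), facing East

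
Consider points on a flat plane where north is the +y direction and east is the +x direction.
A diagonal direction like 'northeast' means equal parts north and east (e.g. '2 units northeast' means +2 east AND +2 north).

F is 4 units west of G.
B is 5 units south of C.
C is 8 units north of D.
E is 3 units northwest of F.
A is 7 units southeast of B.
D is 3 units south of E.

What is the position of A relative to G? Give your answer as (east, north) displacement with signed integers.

Answer: A is at (east=0, north=-4) relative to G.

Derivation:
Place G at the origin (east=0, north=0).
  F is 4 units west of G: delta (east=-4, north=+0); F at (east=-4, north=0).
  E is 3 units northwest of F: delta (east=-3, north=+3); E at (east=-7, north=3).
  D is 3 units south of E: delta (east=+0, north=-3); D at (east=-7, north=0).
  C is 8 units north of D: delta (east=+0, north=+8); C at (east=-7, north=8).
  B is 5 units south of C: delta (east=+0, north=-5); B at (east=-7, north=3).
  A is 7 units southeast of B: delta (east=+7, north=-7); A at (east=0, north=-4).
Therefore A relative to G: (east=0, north=-4).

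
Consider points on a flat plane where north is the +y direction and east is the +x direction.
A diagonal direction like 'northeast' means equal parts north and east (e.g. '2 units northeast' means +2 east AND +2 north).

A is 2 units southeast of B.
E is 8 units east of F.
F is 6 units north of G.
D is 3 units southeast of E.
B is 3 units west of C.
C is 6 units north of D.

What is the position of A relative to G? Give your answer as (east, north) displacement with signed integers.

Place G at the origin (east=0, north=0).
  F is 6 units north of G: delta (east=+0, north=+6); F at (east=0, north=6).
  E is 8 units east of F: delta (east=+8, north=+0); E at (east=8, north=6).
  D is 3 units southeast of E: delta (east=+3, north=-3); D at (east=11, north=3).
  C is 6 units north of D: delta (east=+0, north=+6); C at (east=11, north=9).
  B is 3 units west of C: delta (east=-3, north=+0); B at (east=8, north=9).
  A is 2 units southeast of B: delta (east=+2, north=-2); A at (east=10, north=7).
Therefore A relative to G: (east=10, north=7).

Answer: A is at (east=10, north=7) relative to G.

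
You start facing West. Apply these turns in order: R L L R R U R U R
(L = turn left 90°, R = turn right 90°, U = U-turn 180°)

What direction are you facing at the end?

Answer: Final heading: South

Derivation:
Start: West
  R (right (90° clockwise)) -> North
  L (left (90° counter-clockwise)) -> West
  L (left (90° counter-clockwise)) -> South
  R (right (90° clockwise)) -> West
  R (right (90° clockwise)) -> North
  U (U-turn (180°)) -> South
  R (right (90° clockwise)) -> West
  U (U-turn (180°)) -> East
  R (right (90° clockwise)) -> South
Final: South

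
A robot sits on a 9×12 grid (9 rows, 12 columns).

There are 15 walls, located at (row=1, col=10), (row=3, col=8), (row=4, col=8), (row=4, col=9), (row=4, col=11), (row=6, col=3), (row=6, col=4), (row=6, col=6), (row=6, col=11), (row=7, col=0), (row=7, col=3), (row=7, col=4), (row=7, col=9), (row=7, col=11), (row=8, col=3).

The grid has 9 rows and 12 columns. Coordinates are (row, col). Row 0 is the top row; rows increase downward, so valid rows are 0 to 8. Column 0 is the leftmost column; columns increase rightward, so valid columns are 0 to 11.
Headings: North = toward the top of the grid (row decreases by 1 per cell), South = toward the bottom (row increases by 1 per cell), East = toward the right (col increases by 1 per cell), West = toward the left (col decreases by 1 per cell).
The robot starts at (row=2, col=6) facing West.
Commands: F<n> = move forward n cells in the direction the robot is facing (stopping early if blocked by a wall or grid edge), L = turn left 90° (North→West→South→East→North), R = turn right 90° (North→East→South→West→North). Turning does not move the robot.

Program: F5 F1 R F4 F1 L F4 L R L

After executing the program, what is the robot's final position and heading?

Start: (row=2, col=6), facing West
  F5: move forward 5, now at (row=2, col=1)
  F1: move forward 1, now at (row=2, col=0)
  R: turn right, now facing North
  F4: move forward 2/4 (blocked), now at (row=0, col=0)
  F1: move forward 0/1 (blocked), now at (row=0, col=0)
  L: turn left, now facing West
  F4: move forward 0/4 (blocked), now at (row=0, col=0)
  L: turn left, now facing South
  R: turn right, now facing West
  L: turn left, now facing South
Final: (row=0, col=0), facing South

Answer: Final position: (row=0, col=0), facing South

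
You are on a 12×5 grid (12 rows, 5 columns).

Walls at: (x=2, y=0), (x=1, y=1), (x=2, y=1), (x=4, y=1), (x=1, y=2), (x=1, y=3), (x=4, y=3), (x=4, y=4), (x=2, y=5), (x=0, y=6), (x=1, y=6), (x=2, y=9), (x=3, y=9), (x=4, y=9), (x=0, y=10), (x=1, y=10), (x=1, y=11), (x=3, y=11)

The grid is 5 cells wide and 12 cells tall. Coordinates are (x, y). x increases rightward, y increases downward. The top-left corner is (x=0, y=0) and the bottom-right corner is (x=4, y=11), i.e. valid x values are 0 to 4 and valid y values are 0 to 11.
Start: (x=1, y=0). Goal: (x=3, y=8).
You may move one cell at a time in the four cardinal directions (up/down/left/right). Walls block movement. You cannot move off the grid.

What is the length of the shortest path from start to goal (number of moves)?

BFS from (x=1, y=0) until reaching (x=3, y=8):
  Distance 0: (x=1, y=0)
  Distance 1: (x=0, y=0)
  Distance 2: (x=0, y=1)
  Distance 3: (x=0, y=2)
  Distance 4: (x=0, y=3)
  Distance 5: (x=0, y=4)
  Distance 6: (x=1, y=4), (x=0, y=5)
  Distance 7: (x=2, y=4), (x=1, y=5)
  Distance 8: (x=2, y=3), (x=3, y=4)
  Distance 9: (x=2, y=2), (x=3, y=3), (x=3, y=5)
  Distance 10: (x=3, y=2), (x=4, y=5), (x=3, y=6)
  Distance 11: (x=3, y=1), (x=4, y=2), (x=2, y=6), (x=4, y=6), (x=3, y=7)
  Distance 12: (x=3, y=0), (x=2, y=7), (x=4, y=7), (x=3, y=8)  <- goal reached here
One shortest path (12 moves): (x=1, y=0) -> (x=0, y=0) -> (x=0, y=1) -> (x=0, y=2) -> (x=0, y=3) -> (x=0, y=4) -> (x=1, y=4) -> (x=2, y=4) -> (x=3, y=4) -> (x=3, y=5) -> (x=3, y=6) -> (x=3, y=7) -> (x=3, y=8)

Answer: Shortest path length: 12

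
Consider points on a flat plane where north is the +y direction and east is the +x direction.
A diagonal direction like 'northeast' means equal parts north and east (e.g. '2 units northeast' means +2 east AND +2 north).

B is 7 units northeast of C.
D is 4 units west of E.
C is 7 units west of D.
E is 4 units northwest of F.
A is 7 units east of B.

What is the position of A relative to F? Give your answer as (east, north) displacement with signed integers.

Answer: A is at (east=-1, north=11) relative to F.

Derivation:
Place F at the origin (east=0, north=0).
  E is 4 units northwest of F: delta (east=-4, north=+4); E at (east=-4, north=4).
  D is 4 units west of E: delta (east=-4, north=+0); D at (east=-8, north=4).
  C is 7 units west of D: delta (east=-7, north=+0); C at (east=-15, north=4).
  B is 7 units northeast of C: delta (east=+7, north=+7); B at (east=-8, north=11).
  A is 7 units east of B: delta (east=+7, north=+0); A at (east=-1, north=11).
Therefore A relative to F: (east=-1, north=11).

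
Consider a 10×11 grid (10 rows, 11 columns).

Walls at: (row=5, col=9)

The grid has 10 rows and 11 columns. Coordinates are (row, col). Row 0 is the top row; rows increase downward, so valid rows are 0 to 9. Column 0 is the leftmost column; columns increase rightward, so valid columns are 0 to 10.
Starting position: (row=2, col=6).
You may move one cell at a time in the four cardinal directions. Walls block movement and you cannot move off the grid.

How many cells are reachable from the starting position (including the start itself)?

Answer: Reachable cells: 109

Derivation:
BFS flood-fill from (row=2, col=6):
  Distance 0: (row=2, col=6)
  Distance 1: (row=1, col=6), (row=2, col=5), (row=2, col=7), (row=3, col=6)
  Distance 2: (row=0, col=6), (row=1, col=5), (row=1, col=7), (row=2, col=4), (row=2, col=8), (row=3, col=5), (row=3, col=7), (row=4, col=6)
  Distance 3: (row=0, col=5), (row=0, col=7), (row=1, col=4), (row=1, col=8), (row=2, col=3), (row=2, col=9), (row=3, col=4), (row=3, col=8), (row=4, col=5), (row=4, col=7), (row=5, col=6)
  Distance 4: (row=0, col=4), (row=0, col=8), (row=1, col=3), (row=1, col=9), (row=2, col=2), (row=2, col=10), (row=3, col=3), (row=3, col=9), (row=4, col=4), (row=4, col=8), (row=5, col=5), (row=5, col=7), (row=6, col=6)
  Distance 5: (row=0, col=3), (row=0, col=9), (row=1, col=2), (row=1, col=10), (row=2, col=1), (row=3, col=2), (row=3, col=10), (row=4, col=3), (row=4, col=9), (row=5, col=4), (row=5, col=8), (row=6, col=5), (row=6, col=7), (row=7, col=6)
  Distance 6: (row=0, col=2), (row=0, col=10), (row=1, col=1), (row=2, col=0), (row=3, col=1), (row=4, col=2), (row=4, col=10), (row=5, col=3), (row=6, col=4), (row=6, col=8), (row=7, col=5), (row=7, col=7), (row=8, col=6)
  Distance 7: (row=0, col=1), (row=1, col=0), (row=3, col=0), (row=4, col=1), (row=5, col=2), (row=5, col=10), (row=6, col=3), (row=6, col=9), (row=7, col=4), (row=7, col=8), (row=8, col=5), (row=8, col=7), (row=9, col=6)
  Distance 8: (row=0, col=0), (row=4, col=0), (row=5, col=1), (row=6, col=2), (row=6, col=10), (row=7, col=3), (row=7, col=9), (row=8, col=4), (row=8, col=8), (row=9, col=5), (row=9, col=7)
  Distance 9: (row=5, col=0), (row=6, col=1), (row=7, col=2), (row=7, col=10), (row=8, col=3), (row=8, col=9), (row=9, col=4), (row=9, col=8)
  Distance 10: (row=6, col=0), (row=7, col=1), (row=8, col=2), (row=8, col=10), (row=9, col=3), (row=9, col=9)
  Distance 11: (row=7, col=0), (row=8, col=1), (row=9, col=2), (row=9, col=10)
  Distance 12: (row=8, col=0), (row=9, col=1)
  Distance 13: (row=9, col=0)
Total reachable: 109 (grid has 109 open cells total)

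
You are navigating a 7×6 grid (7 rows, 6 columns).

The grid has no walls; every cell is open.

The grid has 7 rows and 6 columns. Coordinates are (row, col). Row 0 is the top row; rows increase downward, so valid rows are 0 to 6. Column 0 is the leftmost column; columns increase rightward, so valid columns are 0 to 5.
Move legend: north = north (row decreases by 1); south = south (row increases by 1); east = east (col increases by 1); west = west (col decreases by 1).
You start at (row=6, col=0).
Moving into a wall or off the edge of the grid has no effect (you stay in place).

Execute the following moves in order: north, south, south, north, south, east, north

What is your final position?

Answer: Final position: (row=5, col=1)

Derivation:
Start: (row=6, col=0)
  north (north): (row=6, col=0) -> (row=5, col=0)
  south (south): (row=5, col=0) -> (row=6, col=0)
  south (south): blocked, stay at (row=6, col=0)
  north (north): (row=6, col=0) -> (row=5, col=0)
  south (south): (row=5, col=0) -> (row=6, col=0)
  east (east): (row=6, col=0) -> (row=6, col=1)
  north (north): (row=6, col=1) -> (row=5, col=1)
Final: (row=5, col=1)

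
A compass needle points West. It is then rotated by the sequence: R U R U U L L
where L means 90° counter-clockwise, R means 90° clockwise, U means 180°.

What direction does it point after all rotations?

Answer: Final heading: East

Derivation:
Start: West
  R (right (90° clockwise)) -> North
  U (U-turn (180°)) -> South
  R (right (90° clockwise)) -> West
  U (U-turn (180°)) -> East
  U (U-turn (180°)) -> West
  L (left (90° counter-clockwise)) -> South
  L (left (90° counter-clockwise)) -> East
Final: East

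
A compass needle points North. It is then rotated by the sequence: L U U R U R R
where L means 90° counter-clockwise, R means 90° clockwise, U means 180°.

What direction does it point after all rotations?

Answer: Final heading: North

Derivation:
Start: North
  L (left (90° counter-clockwise)) -> West
  U (U-turn (180°)) -> East
  U (U-turn (180°)) -> West
  R (right (90° clockwise)) -> North
  U (U-turn (180°)) -> South
  R (right (90° clockwise)) -> West
  R (right (90° clockwise)) -> North
Final: North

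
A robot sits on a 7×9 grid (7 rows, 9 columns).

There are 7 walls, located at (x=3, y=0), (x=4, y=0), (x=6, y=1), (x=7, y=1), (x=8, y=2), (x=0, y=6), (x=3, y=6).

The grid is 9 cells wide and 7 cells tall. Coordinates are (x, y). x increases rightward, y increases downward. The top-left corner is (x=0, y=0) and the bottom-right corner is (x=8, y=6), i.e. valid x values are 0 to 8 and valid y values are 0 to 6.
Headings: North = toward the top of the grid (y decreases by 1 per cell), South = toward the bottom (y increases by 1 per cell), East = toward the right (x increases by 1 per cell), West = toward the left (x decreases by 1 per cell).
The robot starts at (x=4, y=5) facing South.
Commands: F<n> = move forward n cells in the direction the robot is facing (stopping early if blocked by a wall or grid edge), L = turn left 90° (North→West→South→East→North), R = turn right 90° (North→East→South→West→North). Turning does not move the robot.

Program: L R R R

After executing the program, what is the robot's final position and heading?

Answer: Final position: (x=4, y=5), facing North

Derivation:
Start: (x=4, y=5), facing South
  L: turn left, now facing East
  R: turn right, now facing South
  R: turn right, now facing West
  R: turn right, now facing North
Final: (x=4, y=5), facing North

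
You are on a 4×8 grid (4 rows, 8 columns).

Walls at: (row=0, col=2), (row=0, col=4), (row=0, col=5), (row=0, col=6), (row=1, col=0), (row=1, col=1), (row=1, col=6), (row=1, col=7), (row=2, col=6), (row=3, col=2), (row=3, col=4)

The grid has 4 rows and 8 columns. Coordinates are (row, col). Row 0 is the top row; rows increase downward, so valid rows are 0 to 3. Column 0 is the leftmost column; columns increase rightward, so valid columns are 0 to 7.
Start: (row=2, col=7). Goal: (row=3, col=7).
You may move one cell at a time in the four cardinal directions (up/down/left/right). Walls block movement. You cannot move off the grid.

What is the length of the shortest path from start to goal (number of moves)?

Answer: Shortest path length: 1

Derivation:
BFS from (row=2, col=7) until reaching (row=3, col=7):
  Distance 0: (row=2, col=7)
  Distance 1: (row=3, col=7)  <- goal reached here
One shortest path (1 moves): (row=2, col=7) -> (row=3, col=7)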